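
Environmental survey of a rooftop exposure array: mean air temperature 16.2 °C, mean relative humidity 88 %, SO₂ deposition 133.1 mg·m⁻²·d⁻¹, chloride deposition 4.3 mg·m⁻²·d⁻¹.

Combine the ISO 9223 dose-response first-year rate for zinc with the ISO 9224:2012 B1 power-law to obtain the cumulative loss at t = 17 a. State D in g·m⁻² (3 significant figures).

zinc: temperature factor f = -0.071·(6.2) = -0.4402
  sulphur-dioxide contribution → 4.093 μm/a
  chloride contribution → 0.322 μm/a
  total first-year rate 4.415 μm/a
ISO 9224: D(t) = r_corr · t^b with b = 0.813 (zinc, B1)
  D(17) = 4.415 × 17^0.813 = 4.415 × 10.01 = 44.19 μm
  Mass loss = 44.19 μm × 7.14 g/cm³ = 315.5 g·m⁻²

D(17) = 316 g·m⁻²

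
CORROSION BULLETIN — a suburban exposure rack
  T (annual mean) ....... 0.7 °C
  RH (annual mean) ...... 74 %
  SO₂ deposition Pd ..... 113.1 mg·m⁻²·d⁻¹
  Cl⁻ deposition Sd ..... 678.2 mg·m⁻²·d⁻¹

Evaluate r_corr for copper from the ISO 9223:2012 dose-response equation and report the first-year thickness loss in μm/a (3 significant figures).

copper: T≤10 °C ⇒ hinge +0.126·(0.7−10) = -1.1718
  Pd branch = 0.0053·Pd^0.26·e^(0.059·RH+f) = 0.442 μm/a
  Sd branch = 0.01025·Sd^0.27·e^(0.036·RH+0.049·T) = 0.8852 μm/a
  sum: 0.442 + 0.8852 → r_corr = 1.327 μm/a

r_corr = 1.33 μm/a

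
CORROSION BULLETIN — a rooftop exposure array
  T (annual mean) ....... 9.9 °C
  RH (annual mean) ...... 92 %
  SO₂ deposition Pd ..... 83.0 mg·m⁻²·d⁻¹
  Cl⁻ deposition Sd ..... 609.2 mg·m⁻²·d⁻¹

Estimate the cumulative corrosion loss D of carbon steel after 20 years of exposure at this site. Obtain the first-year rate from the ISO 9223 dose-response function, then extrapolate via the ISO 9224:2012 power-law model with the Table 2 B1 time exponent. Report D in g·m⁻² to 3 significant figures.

carbon steel: temperature factor f = +0.150·(-0.1) = -0.0150
  Pd branch = 1.77·Pd^0.52·e^(0.02·RH+f) = 109.3 μm/a
  Cl⁻ term: 0.102·609.2^0.62·exp(0.033·92+0.04·9.9) = 168.1
  sum: 109.3 + 168.1 → r_corr = 277.4 μm/a
Power-law: D(20) = r_corr · 20^0.523
  D(20) = 277.4 × 20^0.523 = 277.4 × 4.791 = 1329 μm
  Mass loss = 1329 μm × 7.85 g/cm³ = 1.043e+04 g·m⁻²

D(20) = 1.04e+04 g·m⁻²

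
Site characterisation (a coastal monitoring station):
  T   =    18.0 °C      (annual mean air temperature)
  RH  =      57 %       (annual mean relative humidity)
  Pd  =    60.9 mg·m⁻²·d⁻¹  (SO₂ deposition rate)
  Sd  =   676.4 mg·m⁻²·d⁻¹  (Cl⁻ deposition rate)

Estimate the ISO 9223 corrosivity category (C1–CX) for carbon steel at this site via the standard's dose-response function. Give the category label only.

C5

carbon steel: temperature factor f = -0.054·(8.0) = -0.4320
  SO₂ term: 1.77·60.9^0.52·exp(0.02·57-0.4320) = 30.44
  Cl⁻ term: 0.102·676.4^0.62·exp(0.033·57+0.04·18.0) = 78.15
  sum: 30.44 + 78.15 → r_corr = 108.6 μm/a
ISO 9223 Table 2 (carbon steel): 80 < 109 ≤ 200 μm/a ⇒ C5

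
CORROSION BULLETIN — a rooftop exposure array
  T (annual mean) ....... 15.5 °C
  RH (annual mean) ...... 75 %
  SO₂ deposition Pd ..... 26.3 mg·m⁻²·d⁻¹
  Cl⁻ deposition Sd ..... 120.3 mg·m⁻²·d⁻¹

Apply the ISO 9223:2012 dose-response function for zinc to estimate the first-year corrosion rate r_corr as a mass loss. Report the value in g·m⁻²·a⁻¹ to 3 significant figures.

r_corr = 21.3 g·m⁻²·a⁻¹

zinc: f(T) = -0.071·(T−10) [T>10 °C] = -0.3905
  sulphur-dioxide contribution → 1.159 μm/a
  chloride contribution → 1.826 μm/a
  total first-year rate 2.985 μm/a
Convert to mass loss: 2.985 μm/a × 7.14 g/cm³ = 21.31 g·m⁻²·a⁻¹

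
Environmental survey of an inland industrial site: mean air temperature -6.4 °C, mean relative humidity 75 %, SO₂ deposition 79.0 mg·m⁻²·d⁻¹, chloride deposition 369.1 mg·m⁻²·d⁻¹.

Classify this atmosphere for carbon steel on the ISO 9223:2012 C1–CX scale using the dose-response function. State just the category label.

carbon steel: T≤10 °C ⇒ hinge +0.150·(-6.4−10) = -2.4600
  Pd branch = 1.77·Pd^0.52·e^(0.02·RH+f) = 6.574 μm/a
  Cl⁻ term: 0.102·369.1^0.62·exp(0.033·75+0.04·-6.4) = 36.64
  r_corr = 6.574 + 36.64 = 43.21 μm/a
Category bounds: 25…50 μm/a bracket r_corr ⇒ C3

C3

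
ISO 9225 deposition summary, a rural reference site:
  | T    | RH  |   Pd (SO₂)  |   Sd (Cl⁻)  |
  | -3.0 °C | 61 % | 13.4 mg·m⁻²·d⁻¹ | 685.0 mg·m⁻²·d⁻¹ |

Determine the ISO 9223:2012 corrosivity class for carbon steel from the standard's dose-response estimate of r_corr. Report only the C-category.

carbon steel: f(T) = +0.150·(T−10) [T≤10 °C] = -1.9500
  Pd branch = 1.77·Pd^0.52·e^(0.02·RH+f) = 3.289 μm/a
  Cl⁻ term: 0.102·685.0^0.62·exp(0.033·61+0.04·-3.0) = 38.8
  r_corr = 3.289 + 38.8 = 42.09 μm/a
Category bounds: 25…50 μm/a bracket r_corr ⇒ C3

C3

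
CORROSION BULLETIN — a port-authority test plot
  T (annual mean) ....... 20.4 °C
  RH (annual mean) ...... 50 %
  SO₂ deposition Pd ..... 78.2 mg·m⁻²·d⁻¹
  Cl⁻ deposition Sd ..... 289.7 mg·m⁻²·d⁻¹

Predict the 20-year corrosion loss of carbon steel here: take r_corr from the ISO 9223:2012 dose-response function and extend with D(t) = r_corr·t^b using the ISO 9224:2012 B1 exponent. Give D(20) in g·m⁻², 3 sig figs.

carbon steel: temperature factor f = -0.054·(10.4) = -0.5616
  SO₂ term: 1.77·78.2^0.52·exp(0.02·50-0.5616) = 26.47
  Cl⁻ term: 0.102·289.7^0.62·exp(0.033·50+0.04·20.4) = 40.36
  r_corr = 26.47 + 40.36 = 66.84 μm/a
ISO 9224: D(t) = r_corr · t^b with b = 0.523 (carbon steel, B1)
  D(20) = 66.84 × 20^0.523 = 66.84 × 4.791 = 320.2 μm
  Mass loss = 320.2 μm × 7.85 g/cm³ = 2514 g·m⁻²

D(20) = 2.51e+03 g·m⁻²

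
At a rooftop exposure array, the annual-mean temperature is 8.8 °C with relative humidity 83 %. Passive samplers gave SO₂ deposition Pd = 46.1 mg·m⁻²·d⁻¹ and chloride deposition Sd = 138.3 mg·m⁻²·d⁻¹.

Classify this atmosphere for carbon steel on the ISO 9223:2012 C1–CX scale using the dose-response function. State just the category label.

C5

carbon steel: temperature factor f = +0.150·(-1.2) = -0.1800
  Pd branch = 1.77·Pd^0.52·e^(0.02·RH+f) = 57 μm/a
  Cl⁻ term: 0.102·138.3^0.62·exp(0.033·83+0.04·8.8) = 47.68
  sum: 57 + 47.68 → r_corr = 104.7 μm/a
Category bounds: 80…200 μm/a bracket r_corr ⇒ C5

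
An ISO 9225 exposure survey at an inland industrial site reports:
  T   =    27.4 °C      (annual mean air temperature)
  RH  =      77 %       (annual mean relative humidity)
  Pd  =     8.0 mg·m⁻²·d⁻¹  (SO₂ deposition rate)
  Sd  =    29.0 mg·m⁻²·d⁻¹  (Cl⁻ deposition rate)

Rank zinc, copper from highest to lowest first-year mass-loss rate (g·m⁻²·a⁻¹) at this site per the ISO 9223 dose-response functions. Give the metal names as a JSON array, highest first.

zinc: T>10 °C ⇒ hinge -0.071·(27.4−10) = -1.2354
  SO₂ term: 0.0129·8.0^0.44·exp(0.046·77-1.2354) = 0.3234
  Sd branch = 0.0175·Sd^0.57·e^(0.008·RH+0.085·T) = 2.268 μm/a
  r_corr = 0.3234 + 2.268 = 2.591 μm/a
  mass loss = 2.591 μm/a × 7.14 g/cm³ = 18.5 g·m⁻²·a⁻¹
copper: T>10 °C ⇒ hinge -0.080·(27.4−10) = -1.3920
  SO₂ term: 0.0053·8.0^0.26·exp(0.059·77-1.3920) = 0.2126
  Sd branch = 0.01025·Sd^0.27·e^(0.036·RH+0.049·T) = 1.558 μm/a
  r_corr = 0.2126 + 1.558 = 1.77 μm/a
  mass loss = 1.77 μm/a × 8.96 g/cm³ = 15.86 g·m⁻²·a⁻¹
Ordering by g·m⁻²·a⁻¹: zinc (18.5) > copper (15.9)

["zinc", "copper"]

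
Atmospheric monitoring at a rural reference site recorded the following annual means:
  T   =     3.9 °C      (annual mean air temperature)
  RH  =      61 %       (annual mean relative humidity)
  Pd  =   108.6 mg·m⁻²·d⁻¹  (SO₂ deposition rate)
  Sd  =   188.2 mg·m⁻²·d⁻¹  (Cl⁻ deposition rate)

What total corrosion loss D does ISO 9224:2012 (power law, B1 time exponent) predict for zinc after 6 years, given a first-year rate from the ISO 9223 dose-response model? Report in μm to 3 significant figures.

D(6) = 9.09 μm

zinc: temperature factor f = +0.038·(-6.1) = -0.2318
  SO₂ term: 0.0129·108.6^0.44·exp(0.046·61-0.2318) = 1.331
  Sd branch = 0.0175·Sd^0.57·e^(0.008·RH+0.085·T) = 0.7861 μm/a
  sum: 1.331 + 0.7861 → r_corr = 2.118 μm/a
Power-law: D(6) = r_corr · 6^0.813
  D(6) = 2.118 × 6^0.813 = 2.118 × 4.292 = 9.088 μm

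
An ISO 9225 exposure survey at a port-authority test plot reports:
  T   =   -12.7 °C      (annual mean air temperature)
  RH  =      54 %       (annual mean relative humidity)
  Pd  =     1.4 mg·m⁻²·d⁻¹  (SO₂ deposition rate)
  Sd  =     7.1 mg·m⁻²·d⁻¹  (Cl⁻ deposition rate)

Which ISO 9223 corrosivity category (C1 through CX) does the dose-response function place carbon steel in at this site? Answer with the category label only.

C2

carbon steel: f(T) = +0.150·(T−10) [T≤10 °C] = -3.4050
  Pd branch = 1.77·Pd^0.52·e^(0.02·RH+f) = 0.2062 μm/a
  Cl⁻ term: 0.102·7.1^0.62·exp(0.033·54+0.04·-12.7) = 1.229
  r_corr = 0.2062 + 1.229 = 1.436 μm/a
Category bounds: 1.3…25 μm/a bracket r_corr ⇒ C2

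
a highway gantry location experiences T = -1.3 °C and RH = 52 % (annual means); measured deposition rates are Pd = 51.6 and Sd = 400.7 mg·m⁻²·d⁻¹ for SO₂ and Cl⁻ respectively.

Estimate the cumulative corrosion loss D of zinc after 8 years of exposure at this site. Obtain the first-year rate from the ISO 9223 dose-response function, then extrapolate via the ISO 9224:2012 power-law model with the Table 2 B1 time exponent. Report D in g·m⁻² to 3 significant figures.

D(8) = 48.2 g·m⁻²

zinc: temperature factor f = +0.038·(-11.3) = -0.4294
  SO₂ term: 0.0129·51.6^0.44·exp(0.046·52-0.4294) = 0.5206
  Sd branch = 0.0175·Sd^0.57·e^(0.008·RH+0.085·T) = 0.7233 μm/a
  sum: 0.5206 + 0.7233 → r_corr = 1.244 μm/a
Long-term exponent b (ISO 9224 Table 2, B1) = 0.813
  D(8) = 1.244 × 8^0.813 = 1.244 × 5.423 = 6.745 μm
  Mass loss = 6.745 μm × 7.14 g/cm³ = 48.16 g·m⁻²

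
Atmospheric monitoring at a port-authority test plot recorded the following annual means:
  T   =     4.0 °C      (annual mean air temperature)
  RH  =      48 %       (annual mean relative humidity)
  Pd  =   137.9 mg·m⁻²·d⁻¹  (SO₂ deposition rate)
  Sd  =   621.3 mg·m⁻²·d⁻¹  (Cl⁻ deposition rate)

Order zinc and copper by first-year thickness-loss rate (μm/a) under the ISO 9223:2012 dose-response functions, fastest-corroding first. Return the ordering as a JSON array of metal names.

["zinc", "copper"]

zinc: f(T) = +0.038·(T−10) [T≤10 °C] = -0.2280
  Pd branch = 0.0129·Pd^0.44·e^(0.046·RH+f) = 0.8164 μm/a
  Cl⁻ term: 0.0175·621.3^0.57·exp(0.008·48+0.085·4.0) = 1.411
  r_corr = 0.8164 + 1.411 = 2.228 μm/a
copper: f(T) = +0.126·(T−10) [T≤10 °C] = -0.7560
  Pd branch = 0.0053·Pd^0.26·e^(0.059·RH+f) = 0.1521 μm/a
  Sd branch = 0.01025·Sd^0.27·e^(0.036·RH+0.049·T) = 0.3986 μm/a
  r_corr = 0.1521 + 0.3986 = 0.5507 μm/a
Ordering by μm/a: zinc (2.23) > copper (0.551)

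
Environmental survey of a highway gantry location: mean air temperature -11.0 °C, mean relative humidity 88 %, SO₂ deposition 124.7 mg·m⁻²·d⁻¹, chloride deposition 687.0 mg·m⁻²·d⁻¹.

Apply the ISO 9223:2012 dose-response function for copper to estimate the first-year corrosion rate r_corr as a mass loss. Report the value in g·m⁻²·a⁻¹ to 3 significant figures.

copper: f(T) = +0.126·(T−10) [T≤10 °C] = -2.6460
  sulphur-dioxide contribution → 0.2371 μm/a
  chloride contribution → 0.8288 μm/a
  ⇒ r_corr(copper) = 1.066 μm/a
Convert to mass loss: 1.066 μm/a × 8.96 g/cm³ = 9.551 g·m⁻²·a⁻¹

r_corr = 9.55 g·m⁻²·a⁻¹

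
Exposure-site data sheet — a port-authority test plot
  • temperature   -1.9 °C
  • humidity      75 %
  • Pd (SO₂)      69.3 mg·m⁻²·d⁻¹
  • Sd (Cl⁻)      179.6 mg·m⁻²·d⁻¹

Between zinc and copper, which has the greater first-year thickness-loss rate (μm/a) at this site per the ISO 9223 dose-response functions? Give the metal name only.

zinc: temperature factor f = +0.038·(-11.9) = -0.4522
  SO₂ term: 0.0129·69.3^0.44·exp(0.046·75-0.4522) = 1.669
  Sd branch = 0.0175·Sd^0.57·e^(0.008·RH+0.085·T) = 0.5229 μm/a
  sum: 1.669 + 0.5229 → r_corr = 2.192 μm/a
copper: temperature factor f = +0.126·(-11.9) = -1.4994
  SO₂ term: 0.0053·69.3^0.26·exp(0.059·75-1.4994) = 0.2975
  Sd branch = 0.01025·Sd^0.27·e^(0.036·RH+0.049·T) = 0.5644 μm/a
  sum: 0.2975 + 0.5644 → r_corr = 0.8618 μm/a
Ordering by μm/a: zinc (2.19) > copper (0.862)

zinc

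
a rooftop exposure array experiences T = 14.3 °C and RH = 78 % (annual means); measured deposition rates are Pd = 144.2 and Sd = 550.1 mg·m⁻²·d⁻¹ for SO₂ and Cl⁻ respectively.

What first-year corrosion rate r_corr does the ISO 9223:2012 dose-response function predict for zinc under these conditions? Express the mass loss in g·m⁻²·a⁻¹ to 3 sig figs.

r_corr = 50.6 g·m⁻²·a⁻¹

zinc: f(T) = -0.071·(T−10) [T>10 °C] = -0.3053
  Pd branch = 0.0129·Pd^0.44·e^(0.046·RH+f) = 3.063 μm/a
  Sd branch = 0.0175·Sd^0.57·e^(0.008·RH+0.085·T) = 4.018 μm/a
  sum: 3.063 + 4.018 → r_corr = 7.081 μm/a
Convert to mass loss: 7.081 μm/a × 7.14 g/cm³ = 50.56 g·m⁻²·a⁻¹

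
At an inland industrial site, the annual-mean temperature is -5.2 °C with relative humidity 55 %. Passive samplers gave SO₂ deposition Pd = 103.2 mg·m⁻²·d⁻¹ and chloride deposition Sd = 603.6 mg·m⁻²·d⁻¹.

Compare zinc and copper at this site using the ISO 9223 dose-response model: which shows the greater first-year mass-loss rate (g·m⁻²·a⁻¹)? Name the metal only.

zinc

zinc: f(T) = +0.038·(T−10) [T≤10 °C] = -0.5776
  SO₂ term: 0.0129·103.2^0.44·exp(0.046·55-0.5776) = 0.6991
  Cl⁻ term: 0.0175·603.6^0.57·exp(0.008·55+0.085·-5.2) = 0.6717
  sum: 0.6991 + 0.6717 → r_corr = 1.371 μm/a
  mass loss = 1.371 μm/a × 7.14 g/cm³ = 9.788 g·m⁻²·a⁻¹
copper: T≤10 °C ⇒ hinge +0.126·(-5.2−10) = -1.9152
  SO₂ term: 0.0053·103.2^0.26·exp(0.059·55-1.9152) = 0.06689
  Cl⁻ term: 0.01025·603.6^0.27·exp(0.036·55+0.049·-5.2) = 0.3242
  r_corr = 0.06689 + 0.3242 = 0.3911 μm/a
  mass loss = 0.3911 μm/a × 8.96 g/cm³ = 3.504 g·m⁻²·a⁻¹
Ordering by g·m⁻²·a⁻¹: zinc (9.79) > copper (3.5)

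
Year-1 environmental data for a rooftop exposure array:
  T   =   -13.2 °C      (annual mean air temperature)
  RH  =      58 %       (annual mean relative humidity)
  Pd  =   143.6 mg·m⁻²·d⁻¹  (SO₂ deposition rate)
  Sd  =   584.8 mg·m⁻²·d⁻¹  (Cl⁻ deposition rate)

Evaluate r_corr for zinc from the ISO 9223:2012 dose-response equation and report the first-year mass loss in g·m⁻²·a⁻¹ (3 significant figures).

zinc: temperature factor f = +0.038·(-23.2) = -0.8816
  SO₂ term: 0.0129·143.6^0.44·exp(0.046·58-0.8816) = 0.6848
  Sd branch = 0.0175·Sd^0.57·e^(0.008·RH+0.085·T) = 0.3423 μm/a
  sum: 0.6848 + 0.3423 → r_corr = 1.027 μm/a
Convert to mass loss: 1.027 μm/a × 7.14 g/cm³ = 7.334 g·m⁻²·a⁻¹

r_corr = 7.33 g·m⁻²·a⁻¹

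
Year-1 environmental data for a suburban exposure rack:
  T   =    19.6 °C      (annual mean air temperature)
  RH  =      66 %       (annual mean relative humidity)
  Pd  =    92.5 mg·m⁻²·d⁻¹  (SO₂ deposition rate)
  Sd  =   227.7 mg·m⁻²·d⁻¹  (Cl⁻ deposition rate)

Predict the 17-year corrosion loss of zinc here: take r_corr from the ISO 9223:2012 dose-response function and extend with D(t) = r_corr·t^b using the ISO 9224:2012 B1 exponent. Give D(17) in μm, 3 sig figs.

D(17) = 44.6 μm

zinc: temperature factor f = -0.071·(9.6) = -0.6816
  Pd branch = 0.0129·Pd^0.44·e^(0.046·RH+f) = 0.9959 μm/a
  Cl⁻ term: 0.0175·227.7^0.57·exp(0.008·66+0.085·19.6) = 3.464
  sum: 0.9959 + 3.464 → r_corr = 4.46 μm/a
Long-term exponent b (ISO 9224 Table 2, B1) = 0.813
  D(17) = 4.46 × 17^0.813 = 4.46 × 10.01 = 44.63 μm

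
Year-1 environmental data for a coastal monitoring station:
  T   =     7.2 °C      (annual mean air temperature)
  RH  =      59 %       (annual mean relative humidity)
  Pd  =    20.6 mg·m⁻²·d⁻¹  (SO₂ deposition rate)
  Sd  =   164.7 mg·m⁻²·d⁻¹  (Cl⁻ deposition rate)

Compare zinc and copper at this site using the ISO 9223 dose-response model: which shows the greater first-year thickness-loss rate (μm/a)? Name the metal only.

zinc: temperature factor f = +0.038·(-2.8) = -0.1064
  Pd branch = 0.0129·Pd^0.44·e^(0.046·RH+f) = 0.6625 μm/a
  Cl⁻ term: 0.0175·164.7^0.57·exp(0.008·59+0.085·7.2) = 0.9491
  sum: 0.6625 + 0.9491 → r_corr = 1.612 μm/a
copper: temperature factor f = +0.126·(-2.8) = -0.3528
  SO₂ term: 0.0053·20.6^0.26·exp(0.059·59-0.3528) = 0.2657
  Cl⁻ term: 0.01025·164.7^0.27·exp(0.036·59+0.049·7.2) = 0.4841
  r_corr = 0.2657 + 0.4841 = 0.7498 μm/a
Ordering by μm/a: zinc (1.61) > copper (0.75)

zinc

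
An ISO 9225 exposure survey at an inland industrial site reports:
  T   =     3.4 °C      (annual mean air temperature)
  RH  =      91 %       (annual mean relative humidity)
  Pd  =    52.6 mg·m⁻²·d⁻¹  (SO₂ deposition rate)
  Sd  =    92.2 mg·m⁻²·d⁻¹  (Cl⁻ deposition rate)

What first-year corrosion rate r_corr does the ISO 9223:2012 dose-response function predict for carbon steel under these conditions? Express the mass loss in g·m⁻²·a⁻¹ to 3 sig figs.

r_corr = 556 g·m⁻²·a⁻¹

carbon steel: T≤10 °C ⇒ hinge +0.150·(3.4−10) = -0.9900
  Pd branch = 1.77·Pd^0.52·e^(0.02·RH+f) = 31.87 μm/a
  Cl⁻ term: 0.102·92.2^0.62·exp(0.033·91+0.04·3.4) = 38.9
  r_corr = 31.87 + 38.9 = 70.77 μm/a
Convert to mass loss: 70.77 μm/a × 7.85 g/cm³ = 555.6 g·m⁻²·a⁻¹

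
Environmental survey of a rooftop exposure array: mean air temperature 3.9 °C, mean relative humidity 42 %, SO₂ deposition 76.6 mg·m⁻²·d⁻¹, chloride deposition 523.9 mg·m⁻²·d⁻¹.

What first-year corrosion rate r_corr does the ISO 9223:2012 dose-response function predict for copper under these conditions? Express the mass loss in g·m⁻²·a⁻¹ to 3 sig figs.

copper: temperature factor f = +0.126·(-6.1) = -0.7686
  Pd branch = 0.0053·Pd^0.26·e^(0.059·RH+f) = 0.09048 μm/a
  Sd branch = 0.01025·Sd^0.27·e^(0.036·RH+0.049·T) = 0.3052 μm/a
  r_corr = 0.09048 + 0.3052 = 0.3957 μm/a
Convert to mass loss: 0.3957 μm/a × 8.96 g/cm³ = 3.545 g·m⁻²·a⁻¹

r_corr = 3.55 g·m⁻²·a⁻¹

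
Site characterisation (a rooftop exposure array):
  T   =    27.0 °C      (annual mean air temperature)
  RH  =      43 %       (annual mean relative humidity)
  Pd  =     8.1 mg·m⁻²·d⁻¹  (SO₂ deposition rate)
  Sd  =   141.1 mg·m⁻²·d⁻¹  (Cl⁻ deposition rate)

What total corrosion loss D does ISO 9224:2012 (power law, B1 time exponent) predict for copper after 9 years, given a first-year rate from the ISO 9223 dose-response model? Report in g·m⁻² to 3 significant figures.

D(9) = 27.9 g·m⁻²

copper: T>10 °C ⇒ hinge -0.080·(27.0−10) = -1.3600
  sulphur-dioxide contribution → 0.02962 μm/a
  chloride contribution → 0.6886 μm/a
  total first-year rate 0.7182 μm/a
Power-law: D(9) = r_corr · 9^0.667
  D(9) = 0.7182 × 9^0.667 = 0.7182 × 4.33 = 3.11 μm
  Mass loss = 3.11 μm × 8.96 g/cm³ = 27.86 g·m⁻²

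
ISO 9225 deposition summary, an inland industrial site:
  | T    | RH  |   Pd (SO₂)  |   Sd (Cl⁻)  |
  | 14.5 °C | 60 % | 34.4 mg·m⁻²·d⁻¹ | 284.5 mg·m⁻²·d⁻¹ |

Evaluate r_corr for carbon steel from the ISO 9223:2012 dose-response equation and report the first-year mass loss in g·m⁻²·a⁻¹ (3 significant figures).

carbon steel: temperature factor f = -0.054·(4.5) = -0.2430
  sulphur-dioxide contribution → 29.01 μm/a
  chloride contribution → 43.85 μm/a
  ⇒ r_corr(carbon steel) = 72.86 μm/a
Convert to mass loss: 72.86 μm/a × 7.85 g/cm³ = 571.9 g·m⁻²·a⁻¹

r_corr = 572 g·m⁻²·a⁻¹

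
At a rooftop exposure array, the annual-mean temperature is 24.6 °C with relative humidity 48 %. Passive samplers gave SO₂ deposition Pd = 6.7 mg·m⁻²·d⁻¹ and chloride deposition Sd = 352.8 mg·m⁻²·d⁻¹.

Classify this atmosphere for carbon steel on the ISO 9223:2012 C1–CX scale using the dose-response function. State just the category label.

carbon steel: temperature factor f = -0.054·(14.6) = -0.7884
  Pd branch = 1.77·Pd^0.52·e^(0.02·RH+f) = 5.65 μm/a
  Sd branch = 0.102·Sd^0.62·e^(0.033·RH+0.04·T) = 50.51 μm/a
  r_corr = 5.65 + 50.51 = 56.16 μm/a
Category bounds: 50…80 μm/a bracket r_corr ⇒ C4

C4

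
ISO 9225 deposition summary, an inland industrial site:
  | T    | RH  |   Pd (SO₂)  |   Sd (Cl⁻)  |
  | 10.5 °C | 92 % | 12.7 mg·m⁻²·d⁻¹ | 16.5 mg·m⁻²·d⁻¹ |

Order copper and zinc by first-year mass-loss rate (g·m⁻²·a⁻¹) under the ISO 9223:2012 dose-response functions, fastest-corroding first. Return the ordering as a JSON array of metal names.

["copper", "zinc"]

copper: f(T) = -0.080·(T−10) [T>10 °C] = -0.0400
  SO₂ term: 0.0053·12.7^0.26·exp(0.059·92-0.0400) = 2.245
  Sd branch = 0.01025·Sd^0.27·e^(0.036·RH+0.049·T) = 1.003 μm/a
  sum: 2.245 + 1.003 → r_corr = 3.248 μm/a
  mass loss = 3.248 μm/a × 8.96 g/cm³ = 29.1 g·m⁻²·a⁻¹
zinc: T>10 °C ⇒ hinge -0.071·(10.5−10) = -0.0355
  SO₂ term: 0.0129·12.7^0.44·exp(0.046·92-0.0355) = 2.623
  Sd branch = 0.0175·Sd^0.57·e^(0.008·RH+0.085·T) = 0.4408 μm/a
  r_corr = 2.623 + 0.4408 = 3.064 μm/a
  mass loss = 3.064 μm/a × 7.14 g/cm³ = 21.87 g·m⁻²·a⁻¹
Ordering by g·m⁻²·a⁻¹: copper (29.1) > zinc (21.9)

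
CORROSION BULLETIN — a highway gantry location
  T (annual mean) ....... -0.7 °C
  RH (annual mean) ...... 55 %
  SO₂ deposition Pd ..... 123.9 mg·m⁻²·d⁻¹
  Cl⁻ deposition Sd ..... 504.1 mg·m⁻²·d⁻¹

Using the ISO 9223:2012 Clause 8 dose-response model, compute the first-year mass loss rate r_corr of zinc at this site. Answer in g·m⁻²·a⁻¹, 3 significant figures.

zinc: T≤10 °C ⇒ hinge +0.038·(-0.7−10) = -0.4066
  SO₂ term: 0.0129·123.9^0.44·exp(0.046·55-0.4066) = 0.8989
  Cl⁻ term: 0.0175·504.1^0.57·exp(0.008·55+0.085·-0.7) = 0.8886
  r_corr = 0.8989 + 0.8886 = 1.788 μm/a
Convert to mass loss: 1.788 μm/a × 7.14 g/cm³ = 12.76 g·m⁻²·a⁻¹

r_corr = 12.8 g·m⁻²·a⁻¹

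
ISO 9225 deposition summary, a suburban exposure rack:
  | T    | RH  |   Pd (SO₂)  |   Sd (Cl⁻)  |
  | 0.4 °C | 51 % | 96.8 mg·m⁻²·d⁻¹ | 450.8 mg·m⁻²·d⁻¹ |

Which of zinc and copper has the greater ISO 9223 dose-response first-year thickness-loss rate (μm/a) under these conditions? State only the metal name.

zinc

zinc: temperature factor f = +0.038·(-9.6) = -0.3648
  SO₂ term: 0.0129·96.8^0.44·exp(0.046·51-0.3648) = 0.6995
  Sd branch = 0.0175·Sd^0.57·e^(0.008·RH+0.085·T) = 0.8867 μm/a
  sum: 0.6995 + 0.8867 → r_corr = 1.586 μm/a
copper: temperature factor f = +0.126·(-9.6) = -1.2096
  Pd branch = 0.0053·Pd^0.26·e^(0.059·RH+f) = 0.1052 μm/a
  Sd branch = 0.01025·Sd^0.27·e^(0.036·RH+0.049·T) = 0.3413 μm/a
  sum: 0.1052 + 0.3413 → r_corr = 0.4465 μm/a
Ordering by μm/a: zinc (1.59) > copper (0.447)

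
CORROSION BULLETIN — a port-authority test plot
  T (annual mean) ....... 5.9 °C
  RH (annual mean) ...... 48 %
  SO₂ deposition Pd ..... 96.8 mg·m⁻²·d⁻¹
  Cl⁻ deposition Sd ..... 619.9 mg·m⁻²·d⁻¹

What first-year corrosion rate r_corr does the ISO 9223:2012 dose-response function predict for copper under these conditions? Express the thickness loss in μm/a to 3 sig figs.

copper: T≤10 °C ⇒ hinge +0.126·(5.9−10) = -0.5166
  sulphur-dioxide contribution → 0.1763 μm/a
  chloride contribution → 0.4372 μm/a
  ⇒ r_corr(copper) = 0.6135 μm/a

r_corr = 0.613 μm/a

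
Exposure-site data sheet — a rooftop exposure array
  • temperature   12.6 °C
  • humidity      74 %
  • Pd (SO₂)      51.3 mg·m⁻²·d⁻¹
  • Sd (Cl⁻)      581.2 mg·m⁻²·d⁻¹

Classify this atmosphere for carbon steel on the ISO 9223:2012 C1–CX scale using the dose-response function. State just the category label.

carbon steel: T>10 °C ⇒ hinge -0.054·(12.6−10) = -0.1404
  sulphur-dioxide contribution → 52.36 μm/a
  chloride contribution → 100.4 μm/a
  ⇒ r_corr(carbon steel) = 152.8 μm/a
153 μm/a falls in (80, 200] for carbon steel → category C5

C5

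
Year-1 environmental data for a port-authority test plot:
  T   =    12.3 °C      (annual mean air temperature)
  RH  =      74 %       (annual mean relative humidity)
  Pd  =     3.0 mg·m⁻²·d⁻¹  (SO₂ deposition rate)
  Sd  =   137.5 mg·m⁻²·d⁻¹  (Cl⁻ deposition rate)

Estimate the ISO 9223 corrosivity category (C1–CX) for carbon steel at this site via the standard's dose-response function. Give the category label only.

carbon steel: temperature factor f = -0.054·(2.3) = -0.1242
  SO₂ term: 1.77·3.0^0.52·exp(0.02·74-0.1242) = 12.16
  Cl⁻ term: 0.102·137.5^0.62·exp(0.033·74+0.04·12.3) = 40.6
  sum: 12.16 + 40.6 → r_corr = 52.76 μm/a
52.8 μm/a falls in (50, 80] for carbon steel → category C4

C4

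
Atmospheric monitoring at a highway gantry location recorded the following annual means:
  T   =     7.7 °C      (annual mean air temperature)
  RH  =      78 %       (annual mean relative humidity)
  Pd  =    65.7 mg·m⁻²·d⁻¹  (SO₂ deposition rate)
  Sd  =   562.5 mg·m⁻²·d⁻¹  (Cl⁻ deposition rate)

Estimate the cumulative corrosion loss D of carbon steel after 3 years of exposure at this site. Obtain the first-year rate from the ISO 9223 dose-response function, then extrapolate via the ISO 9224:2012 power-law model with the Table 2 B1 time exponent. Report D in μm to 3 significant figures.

D(3) = 257 μm

carbon steel: temperature factor f = +0.150·(-2.3) = -0.3450
  sulphur-dioxide contribution → 52.57 μm/a
  chloride contribution → 92.32 μm/a
  ⇒ r_corr(carbon steel) = 144.9 μm/a
Long-term exponent b (ISO 9224 Table 2, B1) = 0.523
  D(3) = 144.9 × 3^0.523 = 144.9 × 1.776 = 257.4 μm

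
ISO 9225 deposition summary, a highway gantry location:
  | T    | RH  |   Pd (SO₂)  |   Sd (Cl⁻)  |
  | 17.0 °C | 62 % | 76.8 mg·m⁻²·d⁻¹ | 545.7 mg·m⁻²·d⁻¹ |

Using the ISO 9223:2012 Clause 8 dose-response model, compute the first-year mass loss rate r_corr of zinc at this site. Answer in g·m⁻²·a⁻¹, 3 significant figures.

r_corr = 38.2 g·m⁻²·a⁻¹

zinc: temperature factor f = -0.071·(7.0) = -0.4970
  Pd branch = 0.0129·Pd^0.44·e^(0.046·RH+f) = 0.9181 μm/a
  Cl⁻ term: 0.0175·545.7^0.57·exp(0.008·62+0.085·17.0) = 4.427
  sum: 0.9181 + 4.427 → r_corr = 5.345 μm/a
Convert to mass loss: 5.345 μm/a × 7.14 g/cm³ = 38.16 g·m⁻²·a⁻¹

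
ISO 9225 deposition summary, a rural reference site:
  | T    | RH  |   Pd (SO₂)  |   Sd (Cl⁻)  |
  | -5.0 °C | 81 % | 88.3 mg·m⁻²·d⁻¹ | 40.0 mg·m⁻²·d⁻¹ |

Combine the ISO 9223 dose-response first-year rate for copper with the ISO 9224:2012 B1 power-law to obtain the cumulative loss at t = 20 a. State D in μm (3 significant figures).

D(20) = 5.21 μm

copper: f(T) = +0.126·(T−10) [T≤10 °C] = -1.8900
  sulphur-dioxide contribution → 0.3054 μm/a
  chloride contribution → 0.4011 μm/a
  total first-year rate 0.7065 μm/a
ISO 9224: D(t) = r_corr · t^b with b = 0.667 (copper, B1)
  D(20) = 0.7065 × 20^0.667 = 0.7065 × 7.375 = 5.211 μm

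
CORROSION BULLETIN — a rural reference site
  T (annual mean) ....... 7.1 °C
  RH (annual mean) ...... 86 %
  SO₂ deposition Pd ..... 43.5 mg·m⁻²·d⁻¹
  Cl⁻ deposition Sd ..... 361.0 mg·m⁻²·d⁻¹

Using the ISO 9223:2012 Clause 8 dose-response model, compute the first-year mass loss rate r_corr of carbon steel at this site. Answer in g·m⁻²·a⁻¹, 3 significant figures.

carbon steel: f(T) = +0.150·(T−10) [T≤10 °C] = -0.4350
  Pd branch = 1.77·Pd^0.52·e^(0.02·RH+f) = 45.5 μm/a
  Sd branch = 0.102·Sd^0.62·e^(0.033·RH+0.04·T) = 89.15 μm/a
  sum: 45.5 + 89.15 → r_corr = 134.7 μm/a
Convert to mass loss: 134.7 μm/a × 7.85 g/cm³ = 1057 g·m⁻²·a⁻¹

r_corr = 1.06e+03 g·m⁻²·a⁻¹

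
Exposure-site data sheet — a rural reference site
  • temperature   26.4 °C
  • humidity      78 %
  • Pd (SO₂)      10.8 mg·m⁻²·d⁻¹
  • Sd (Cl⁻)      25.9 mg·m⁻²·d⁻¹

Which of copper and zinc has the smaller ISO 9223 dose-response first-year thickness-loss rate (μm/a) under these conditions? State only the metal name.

copper: T>10 °C ⇒ hinge -0.080·(26.4−10) = -1.3120
  Pd branch = 0.0053·Pd^0.26·e^(0.059·RH+f) = 0.2641 μm/a
  Sd branch = 0.01025·Sd^0.27·e^(0.036·RH+0.049·T) = 1.491 μm/a
  r_corr = 0.2641 + 1.491 = 1.756 μm/a
zinc: T>10 °C ⇒ hinge -0.071·(26.4−10) = -1.1644
  Pd branch = 0.0129·Pd^0.44·e^(0.046·RH+f) = 0.4148 μm/a
  Sd branch = 0.0175·Sd^0.57·e^(0.008·RH+0.085·T) = 1.969 μm/a
  sum: 0.4148 + 1.969 → r_corr = 2.383 μm/a
Ordering by μm/a: zinc (2.38) > copper (1.76)

copper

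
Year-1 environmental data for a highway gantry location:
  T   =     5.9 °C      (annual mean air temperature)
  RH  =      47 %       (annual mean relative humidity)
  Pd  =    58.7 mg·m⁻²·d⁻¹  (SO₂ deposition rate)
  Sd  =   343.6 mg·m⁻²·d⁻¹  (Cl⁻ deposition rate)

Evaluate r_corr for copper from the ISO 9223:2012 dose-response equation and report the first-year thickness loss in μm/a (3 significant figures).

r_corr = 0.506 μm/a

copper: f(T) = +0.126·(T−10) [T≤10 °C] = -0.5166
  sulphur-dioxide contribution → 0.1459 μm/a
  chloride contribution → 0.3596 μm/a
  ⇒ r_corr(copper) = 0.5055 μm/a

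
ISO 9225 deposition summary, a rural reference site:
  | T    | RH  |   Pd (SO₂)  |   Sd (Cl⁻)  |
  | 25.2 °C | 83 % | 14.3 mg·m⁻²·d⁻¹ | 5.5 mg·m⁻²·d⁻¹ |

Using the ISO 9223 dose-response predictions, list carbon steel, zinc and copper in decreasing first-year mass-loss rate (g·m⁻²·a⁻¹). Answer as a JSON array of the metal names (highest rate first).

["carbon steel", "copper", "zinc"]

carbon steel: T>10 °C ⇒ hinge -0.054·(25.2−10) = -0.8208
  Pd branch = 1.77·Pd^0.52·e^(0.02·RH+f) = 16.34 μm/a
  Cl⁻ term: 0.102·5.5^0.62·exp(0.033·83+0.04·25.2) = 12.44
  sum: 16.34 + 12.44 → r_corr = 28.78 μm/a
  mass loss = 28.78 μm/a × 7.85 g/cm³ = 225.9 g·m⁻²·a⁻¹
zinc: T>10 °C ⇒ hinge -0.071·(25.2−10) = -1.0792
  SO₂ term: 0.0129·14.3^0.44·exp(0.046·83-1.0792) = 0.6433
  Cl⁻ term: 0.0175·5.5^0.57·exp(0.008·83+0.085·25.2) = 0.765
  sum: 0.6433 + 0.765 → r_corr = 1.408 μm/a
  mass loss = 1.408 μm/a × 7.14 g/cm³ = 10.06 g·m⁻²·a⁻¹
copper: temperature factor f = -0.080·(15.2) = -1.2160
  SO₂ term: 0.0053·14.3^0.26·exp(0.059·83-1.2160) = 0.4201
  Cl⁻ term: 0.01025·5.5^0.27·exp(0.036·83+0.049·25.2) = 1.108
  sum: 0.4201 + 1.108 → r_corr = 1.528 μm/a
  mass loss = 1.528 μm/a × 8.96 g/cm³ = 13.69 g·m⁻²·a⁻¹
Ordering by g·m⁻²·a⁻¹: carbon steel (226) > copper (13.7) > zinc (10.1)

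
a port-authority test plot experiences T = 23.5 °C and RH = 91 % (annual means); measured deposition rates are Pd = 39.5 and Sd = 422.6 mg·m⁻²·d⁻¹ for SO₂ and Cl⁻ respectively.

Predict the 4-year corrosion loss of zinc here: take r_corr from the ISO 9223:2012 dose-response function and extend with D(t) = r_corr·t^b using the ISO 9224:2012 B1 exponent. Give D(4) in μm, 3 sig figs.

zinc: T>10 °C ⇒ hinge -0.071·(23.5−10) = -0.9585
  sulphur-dioxide contribution → 1.64 μm/a
  chloride contribution → 8.385 μm/a
  ⇒ r_corr(zinc) = 10.02 μm/a
Power-law: D(4) = r_corr · 4^0.813
  D(4) = 10.02 × 4^0.813 = 10.02 × 3.087 = 30.94 μm

D(4) = 30.9 μm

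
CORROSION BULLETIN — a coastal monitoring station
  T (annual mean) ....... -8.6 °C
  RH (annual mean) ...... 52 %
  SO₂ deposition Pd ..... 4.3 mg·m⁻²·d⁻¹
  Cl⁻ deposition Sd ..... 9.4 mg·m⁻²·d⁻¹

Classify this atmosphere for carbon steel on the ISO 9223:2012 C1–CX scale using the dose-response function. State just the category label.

carbon steel: T≤10 °C ⇒ hinge +0.150·(-8.6−10) = -2.7900
  Pd branch = 1.77·Pd^0.52·e^(0.02·RH+f) = 0.6567 μm/a
  Cl⁻ term: 0.102·9.4^0.62·exp(0.033·52+0.04·-8.6) = 1.614
  r_corr = 0.6567 + 1.614 = 2.27 μm/a
ISO 9223 Table 2 (carbon steel): 1.3 < 2.27 ≤ 25 μm/a ⇒ C2

C2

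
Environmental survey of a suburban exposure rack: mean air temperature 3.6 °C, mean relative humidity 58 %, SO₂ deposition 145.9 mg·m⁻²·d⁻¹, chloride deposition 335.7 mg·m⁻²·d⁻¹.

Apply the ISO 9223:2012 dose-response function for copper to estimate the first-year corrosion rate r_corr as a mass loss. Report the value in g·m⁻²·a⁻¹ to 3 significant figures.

copper: T≤10 °C ⇒ hinge +0.126·(3.6−10) = -0.8064
  Pd branch = 0.0053·Pd^0.26·e^(0.059·RH+f) = 0.2648 μm/a
  Sd branch = 0.01025·Sd^0.27·e^(0.036·RH+0.049·T) = 0.4744 μm/a
  sum: 0.2648 + 0.4744 → r_corr = 0.7392 μm/a
Convert to mass loss: 0.7392 μm/a × 8.96 g/cm³ = 6.623 g·m⁻²·a⁻¹

r_corr = 6.62 g·m⁻²·a⁻¹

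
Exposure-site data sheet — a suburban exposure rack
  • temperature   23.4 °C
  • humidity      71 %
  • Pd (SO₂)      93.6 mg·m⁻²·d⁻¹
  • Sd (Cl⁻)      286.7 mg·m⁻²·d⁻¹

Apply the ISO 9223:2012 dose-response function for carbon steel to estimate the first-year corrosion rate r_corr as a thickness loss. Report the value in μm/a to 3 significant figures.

carbon steel: T>10 °C ⇒ hinge -0.054·(23.4−10) = -0.7236
  Pd branch = 1.77·Pd^0.52·e^(0.02·RH+f) = 37.63 μm/a
  Cl⁻ term: 0.102·286.7^0.62·exp(0.033·71+0.04·23.4) = 90.42
  r_corr = 37.63 + 90.42 = 128 μm/a

r_corr = 128 μm/a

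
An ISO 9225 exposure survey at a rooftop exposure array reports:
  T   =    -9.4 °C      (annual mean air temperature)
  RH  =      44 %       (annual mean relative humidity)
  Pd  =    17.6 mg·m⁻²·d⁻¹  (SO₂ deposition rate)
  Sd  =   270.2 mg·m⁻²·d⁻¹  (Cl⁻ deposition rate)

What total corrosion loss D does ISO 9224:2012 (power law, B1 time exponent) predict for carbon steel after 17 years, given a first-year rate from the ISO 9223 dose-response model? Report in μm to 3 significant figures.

D(17) = 46.9 μm

carbon steel: temperature factor f = +0.150·(-19.4) = -2.9100
  sulphur-dioxide contribution → 1.033 μm/a
  chloride contribution → 9.628 μm/a
  ⇒ r_corr(carbon steel) = 10.66 μm/a
Power-law: D(17) = r_corr · 17^0.523
  D(17) = 10.66 × 17^0.523 = 10.66 × 4.401 = 46.92 μm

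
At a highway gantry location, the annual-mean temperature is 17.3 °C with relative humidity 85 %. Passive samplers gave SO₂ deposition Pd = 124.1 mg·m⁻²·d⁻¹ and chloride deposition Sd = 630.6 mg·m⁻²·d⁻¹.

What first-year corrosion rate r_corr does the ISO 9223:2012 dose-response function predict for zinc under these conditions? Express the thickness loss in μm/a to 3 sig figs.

r_corr = 9.12 μm/a

zinc: temperature factor f = -0.071·(7.3) = -0.5183
  SO₂ term: 0.0129·124.1^0.44·exp(0.046·85-0.5183) = 3.198
  Sd branch = 0.0175·Sd^0.57·e^(0.008·RH+0.085·T) = 5.927 μm/a
  sum: 3.198 + 5.927 → r_corr = 9.125 μm/a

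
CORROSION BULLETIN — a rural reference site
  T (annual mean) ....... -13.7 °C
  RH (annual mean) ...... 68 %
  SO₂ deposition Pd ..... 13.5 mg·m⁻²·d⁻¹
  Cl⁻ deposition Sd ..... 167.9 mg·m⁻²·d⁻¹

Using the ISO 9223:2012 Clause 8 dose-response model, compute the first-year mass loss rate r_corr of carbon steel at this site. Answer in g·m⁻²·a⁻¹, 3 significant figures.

carbon steel: T≤10 °C ⇒ hinge +0.150·(-13.7−10) = -3.5550
  sulphur-dioxide contribution → 0.7629 μm/a
  chloride contribution → 13.33 μm/a
  total first-year rate 14.09 μm/a
Convert to mass loss: 14.09 μm/a × 7.85 g/cm³ = 110.6 g·m⁻²·a⁻¹

r_corr = 111 g·m⁻²·a⁻¹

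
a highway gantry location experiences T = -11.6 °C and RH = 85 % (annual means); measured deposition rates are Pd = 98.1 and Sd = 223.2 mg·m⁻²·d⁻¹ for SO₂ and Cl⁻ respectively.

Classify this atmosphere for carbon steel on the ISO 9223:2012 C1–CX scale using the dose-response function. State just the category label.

C3

carbon steel: temperature factor f = +0.150·(-21.6) = -3.2400
  Pd branch = 1.77·Pd^0.52·e^(0.02·RH+f) = 4.119 μm/a
  Sd branch = 0.102·Sd^0.62·e^(0.033·RH+0.04·T) = 30.3 μm/a
  r_corr = 4.119 + 30.3 = 34.42 μm/a
Category bounds: 25…50 μm/a bracket r_corr ⇒ C3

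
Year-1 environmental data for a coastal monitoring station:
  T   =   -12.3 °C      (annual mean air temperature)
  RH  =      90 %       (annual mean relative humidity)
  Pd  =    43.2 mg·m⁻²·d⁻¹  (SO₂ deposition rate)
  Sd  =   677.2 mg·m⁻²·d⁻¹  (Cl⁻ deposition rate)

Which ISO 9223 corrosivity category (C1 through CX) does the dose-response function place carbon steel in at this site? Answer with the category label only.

carbon steel: f(T) = +0.150·(T−10) [T≤10 °C] = -3.3450
  SO₂ term: 1.77·43.2^0.52·exp(0.02·90-3.3450) = 2.676
  Cl⁻ term: 0.102·677.2^0.62·exp(0.033·90+0.04·-12.3) = 69.16
  r_corr = 2.676 + 69.16 = 71.83 μm/a
71.8 μm/a falls in (50, 80] for carbon steel → category C4

C4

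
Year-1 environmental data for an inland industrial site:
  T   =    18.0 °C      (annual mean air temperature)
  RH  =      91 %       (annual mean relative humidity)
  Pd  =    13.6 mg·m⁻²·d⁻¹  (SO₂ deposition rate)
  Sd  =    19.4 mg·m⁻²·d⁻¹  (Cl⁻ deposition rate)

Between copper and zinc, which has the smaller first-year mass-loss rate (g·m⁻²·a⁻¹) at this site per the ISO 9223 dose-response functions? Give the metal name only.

copper: temperature factor f = -0.080·(8.0) = -0.6400
  Pd branch = 0.0053·Pd^0.26·e^(0.059·RH+f) = 1.182 μm/a
  Sd branch = 0.01025·Sd^0.27·e^(0.036·RH+0.049·T) = 1.46 μm/a
  sum: 1.182 + 1.46 → r_corr = 2.642 μm/a
  mass loss = 2.642 μm/a × 8.96 g/cm³ = 23.67 g·m⁻²·a⁻¹
zinc: f(T) = -0.071·(T−10) [T>10 °C] = -0.5680
  SO₂ term: 0.0129·13.6^0.44·exp(0.046·91-0.5680) = 1.516
  Sd branch = 0.0175·Sd^0.57·e^(0.008·RH+0.085·T) = 0.9072 μm/a
  r_corr = 1.516 + 0.9072 = 2.423 μm/a
  mass loss = 2.423 μm/a × 7.14 g/cm³ = 17.3 g·m⁻²·a⁻¹
Ordering by g·m⁻²·a⁻¹: copper (23.7) > zinc (17.3)

zinc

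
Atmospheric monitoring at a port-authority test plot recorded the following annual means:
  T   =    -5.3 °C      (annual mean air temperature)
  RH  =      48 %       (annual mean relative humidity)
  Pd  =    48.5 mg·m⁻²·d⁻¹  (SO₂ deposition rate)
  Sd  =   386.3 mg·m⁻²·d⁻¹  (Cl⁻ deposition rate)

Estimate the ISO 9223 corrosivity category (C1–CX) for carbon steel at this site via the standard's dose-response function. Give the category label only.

carbon steel: f(T) = +0.150·(T−10) [T≤10 °C] = -2.2950
  SO₂ term: 1.77·48.5^0.52·exp(0.02·48-2.2950) = 3.506
  Cl⁻ term: 0.102·386.3^0.62·exp(0.033·48+0.04·-5.3) = 16.16
  r_corr = 3.506 + 16.16 = 19.66 μm/a
ISO 9223 Table 2 (carbon steel): 1.3 < 19.7 ≤ 25 μm/a ⇒ C2

C2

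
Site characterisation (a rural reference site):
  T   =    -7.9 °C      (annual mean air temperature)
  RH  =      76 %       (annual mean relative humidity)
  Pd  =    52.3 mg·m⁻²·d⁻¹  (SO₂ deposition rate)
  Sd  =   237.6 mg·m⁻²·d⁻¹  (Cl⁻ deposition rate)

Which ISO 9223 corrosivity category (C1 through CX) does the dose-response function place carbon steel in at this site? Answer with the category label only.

carbon steel: f(T) = +0.150·(T−10) [T≤10 °C] = -2.6850
  SO₂ term: 1.77·52.3^0.52·exp(0.02·76-2.6850) = 4.322
  Cl⁻ term: 0.102·237.6^0.62·exp(0.033·76+0.04·-7.9) = 27.14
  r_corr = 4.322 + 27.14 = 31.46 μm/a
ISO 9223 Table 2 (carbon steel): 25 < 31.5 ≤ 50 μm/a ⇒ C3

C3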